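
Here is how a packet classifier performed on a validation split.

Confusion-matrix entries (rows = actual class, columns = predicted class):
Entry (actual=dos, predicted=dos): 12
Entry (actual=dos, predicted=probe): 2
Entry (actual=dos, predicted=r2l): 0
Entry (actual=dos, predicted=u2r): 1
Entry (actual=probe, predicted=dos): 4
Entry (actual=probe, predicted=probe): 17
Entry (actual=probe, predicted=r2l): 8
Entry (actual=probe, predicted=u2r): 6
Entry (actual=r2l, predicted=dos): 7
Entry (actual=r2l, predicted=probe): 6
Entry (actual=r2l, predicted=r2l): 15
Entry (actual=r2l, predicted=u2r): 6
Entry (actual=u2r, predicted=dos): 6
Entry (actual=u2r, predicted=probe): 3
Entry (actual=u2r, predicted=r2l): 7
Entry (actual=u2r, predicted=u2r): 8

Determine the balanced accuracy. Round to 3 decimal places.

0.515

Balanced accuracy = mean of per-class recall.
  dos: recall = 12/15 = 0.8000
  probe: recall = 17/35 = 0.4857
  r2l: recall = 15/34 = 0.4412
  u2r: recall = 8/24 = 0.3333
Mean = (0.8000 + 0.4857 + 0.4412 + 0.3333) / 4 = 0.515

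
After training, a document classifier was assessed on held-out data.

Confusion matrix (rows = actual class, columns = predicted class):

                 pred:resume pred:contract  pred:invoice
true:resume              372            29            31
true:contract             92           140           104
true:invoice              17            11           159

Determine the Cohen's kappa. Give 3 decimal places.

0.539

Observed agreement pₒ = trace/N = 671/955 = 0.7026
Expected agreement pₑ = Σ (rowᵢ·colᵢ)/N² = (432·481 + 336·180 + 187·294)/955² = 0.3544
κ = (pₒ − pₑ)/(1 − pₑ) = (0.7026 − 0.3544)/(1 − 0.3544) = 0.539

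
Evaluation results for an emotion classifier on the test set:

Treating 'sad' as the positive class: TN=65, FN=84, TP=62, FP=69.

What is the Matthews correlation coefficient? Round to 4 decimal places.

-0.0904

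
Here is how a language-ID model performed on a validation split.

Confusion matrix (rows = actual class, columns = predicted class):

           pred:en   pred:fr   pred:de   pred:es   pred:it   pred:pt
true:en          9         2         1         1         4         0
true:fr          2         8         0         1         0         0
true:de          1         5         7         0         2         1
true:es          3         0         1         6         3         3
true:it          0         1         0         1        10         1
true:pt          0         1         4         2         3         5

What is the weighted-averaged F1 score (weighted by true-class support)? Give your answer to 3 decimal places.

Per-class F1 score (2·TP/(2·TP+FP+FN)):
  en: TP=9, FP=2+1+3+0+0=6, FN=2+1+1+4+0=8 → 18/32 = 0.5625
  fr: TP=8, FP=2+5+0+1+1=9, FN=2+0+1+0+0=3 → 16/28 = 0.5714
  de: TP=7, FP=1+0+1+0+4=6, FN=1+5+0+2+1=9 → 14/29 = 0.4828
  es: TP=6, FP=1+1+0+1+2=5, FN=3+0+1+3+3=10 → 12/27 = 0.4444
  it: TP=10, FP=4+0+2+3+3=12, FN=0+1+0+1+1=3 → 20/35 = 0.5714
  pt: TP=5, FP=0+0+1+3+1=5, FN=0+1+4+2+3=10 → 10/25 = 0.4000
Weighted-F1 score = Σ (supportᵢ/N)·F1 scoreᵢ with N=88: (17/88)·0.5625 + (11/88)·0.5714 + (16/88)·0.4828 + (16/88)·0.4444 + (13/88)·0.5714 + (15/88)·0.4000 = 0.501

0.501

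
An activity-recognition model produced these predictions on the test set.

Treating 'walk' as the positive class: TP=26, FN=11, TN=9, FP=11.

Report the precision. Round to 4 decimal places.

0.7027

Precision = TP/(TP+FP) = 26/(26+11) = 26/37 = 0.7027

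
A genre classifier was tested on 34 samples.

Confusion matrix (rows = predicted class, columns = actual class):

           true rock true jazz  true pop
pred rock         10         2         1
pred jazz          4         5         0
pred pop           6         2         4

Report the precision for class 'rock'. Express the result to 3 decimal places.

0.769

One-vs-rest for 'rock': TP = diagonal; FP = other classes predicted 'rock'; FN = 'rock' predicted as other.
precision = TP/(TP+FP).
rock: TP=10, FP=2+1=3 → 10/13 = 0.7692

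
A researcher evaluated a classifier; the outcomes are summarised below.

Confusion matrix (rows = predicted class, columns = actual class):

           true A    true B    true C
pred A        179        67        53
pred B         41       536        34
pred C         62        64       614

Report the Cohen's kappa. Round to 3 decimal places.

Observed agreement pₒ = trace/N = 1329/1650 = 0.8055
Expected agreement pₑ = Σ (rowᵢ·colᵢ)/N² = (282·299 + 667·611 + 701·740)/1650² = 0.3712
κ = (pₒ − pₑ)/(1 − pₑ) = (0.8055 − 0.3712)/(1 − 0.3712) = 0.691

0.691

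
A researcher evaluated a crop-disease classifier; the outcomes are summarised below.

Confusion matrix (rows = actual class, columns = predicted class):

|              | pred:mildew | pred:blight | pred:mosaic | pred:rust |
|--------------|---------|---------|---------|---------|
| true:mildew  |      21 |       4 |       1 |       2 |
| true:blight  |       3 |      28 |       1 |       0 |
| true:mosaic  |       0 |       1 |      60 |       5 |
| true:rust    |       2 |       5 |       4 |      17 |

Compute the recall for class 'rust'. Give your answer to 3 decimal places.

recall = TP/(TP+FN).
rust: TP=17, FN=2+5+4=11 → 17/28 = 0.6071

0.607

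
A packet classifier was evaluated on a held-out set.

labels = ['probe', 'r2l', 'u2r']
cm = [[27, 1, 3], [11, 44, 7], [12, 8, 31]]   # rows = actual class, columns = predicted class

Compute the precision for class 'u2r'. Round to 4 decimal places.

0.7561

Treat 'u2r' as positive and all other classes as negative.
precision = TP/(TP+FP).
u2r: TP=31, FP=3+7=10 → 31/41 = 0.75610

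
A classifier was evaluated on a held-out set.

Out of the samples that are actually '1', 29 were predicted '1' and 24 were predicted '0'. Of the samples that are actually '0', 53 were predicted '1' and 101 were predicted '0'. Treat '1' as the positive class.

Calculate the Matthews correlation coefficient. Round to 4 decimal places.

0.1812

MCC = (TP·TN − FP·FN) / √((TP+FP)(TP+FN)(TN+FP)(TN+FN))
Numerator = 29·101 − 53·24 = 1657
Denominator = √(82·53·154·125) = √83660500 = 9146.6114
MCC = 1657 / 9146.6114 = 0.1812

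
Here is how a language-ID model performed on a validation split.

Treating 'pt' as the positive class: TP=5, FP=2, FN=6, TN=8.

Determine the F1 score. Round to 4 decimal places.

Precision = TP/(TP+FP) = 5/7 = 0.7143
Recall = TP/(TP+FN) = 5/11 = 0.4545
F1 = 2·TP/(2·TP+FP+FN) = 10/18 = 0.5556

0.5556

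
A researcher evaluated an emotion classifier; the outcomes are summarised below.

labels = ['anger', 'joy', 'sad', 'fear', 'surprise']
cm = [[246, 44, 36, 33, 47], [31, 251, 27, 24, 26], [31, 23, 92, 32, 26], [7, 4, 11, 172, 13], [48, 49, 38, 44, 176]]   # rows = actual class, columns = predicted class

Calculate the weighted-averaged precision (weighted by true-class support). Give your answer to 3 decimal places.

Per-class precision (TP/(TP+FP)):
  anger: TP=246, FP=31+31+7+48=117 → 246/363 = 0.6777
  joy: TP=251, FP=44+23+4+49=120 → 251/371 = 0.6765
  sad: TP=92, FP=36+27+11+38=112 → 92/204 = 0.4510
  fear: TP=172, FP=33+24+32+44=133 → 172/305 = 0.5639
  surprise: TP=176, FP=47+26+26+13=112 → 176/288 = 0.6111
Weighted-precision = Σ (supportᵢ/N)·precisionᵢ with N=1531: (406/1531)·0.6777 + (359/1531)·0.6765 + (204/1531)·0.4510 + (207/1531)·0.5639 + (355/1531)·0.6111 = 0.616

0.616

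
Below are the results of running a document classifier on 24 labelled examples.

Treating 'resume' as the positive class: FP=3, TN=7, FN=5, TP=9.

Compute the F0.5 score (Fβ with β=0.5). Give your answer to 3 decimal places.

0.726

Fβ = (1+β²)·TP / ((1+β²)·TP + β²·FN + FP), with β²=1/4
= 1.25·9 / (1.25·9 + 0.25·5 + 3) = 0.726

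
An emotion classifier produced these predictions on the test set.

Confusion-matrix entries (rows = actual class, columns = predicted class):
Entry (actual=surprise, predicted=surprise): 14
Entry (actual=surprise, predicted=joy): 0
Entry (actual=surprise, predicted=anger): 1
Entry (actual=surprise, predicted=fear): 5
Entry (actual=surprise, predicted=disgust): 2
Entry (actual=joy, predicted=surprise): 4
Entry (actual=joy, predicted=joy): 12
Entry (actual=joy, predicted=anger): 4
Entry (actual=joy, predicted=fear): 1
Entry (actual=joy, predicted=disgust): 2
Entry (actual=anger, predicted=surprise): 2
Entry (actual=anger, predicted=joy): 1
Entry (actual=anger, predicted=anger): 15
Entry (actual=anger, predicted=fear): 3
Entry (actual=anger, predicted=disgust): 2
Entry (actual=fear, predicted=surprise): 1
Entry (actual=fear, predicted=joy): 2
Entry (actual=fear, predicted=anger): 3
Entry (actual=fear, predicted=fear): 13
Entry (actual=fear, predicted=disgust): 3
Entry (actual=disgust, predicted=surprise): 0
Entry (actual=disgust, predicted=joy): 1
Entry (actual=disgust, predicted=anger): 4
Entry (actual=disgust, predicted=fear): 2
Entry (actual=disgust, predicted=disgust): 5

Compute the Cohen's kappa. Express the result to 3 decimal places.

Observed agreement pₒ = trace/N = 59/102 = 0.5784
Expected agreement pₑ = Σ (rowᵢ·colᵢ)/N² = (22·21 + 23·16 + 23·27 + 22·24 + 12·14)/102² = 0.2064
κ = (pₒ − pₑ)/(1 − pₑ) = (0.5784 − 0.2064)/(1 − 0.2064) = 0.469

0.469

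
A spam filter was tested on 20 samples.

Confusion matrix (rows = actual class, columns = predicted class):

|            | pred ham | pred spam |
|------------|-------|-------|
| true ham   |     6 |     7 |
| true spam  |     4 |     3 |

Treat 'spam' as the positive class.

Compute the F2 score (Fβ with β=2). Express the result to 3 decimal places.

0.395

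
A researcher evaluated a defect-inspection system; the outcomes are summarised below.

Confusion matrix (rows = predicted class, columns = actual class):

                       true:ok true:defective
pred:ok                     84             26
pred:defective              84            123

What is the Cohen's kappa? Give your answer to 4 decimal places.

0.3185

Observed agreement pₒ = trace/N = 207/317 = 0.65300
Expected agreement pₑ = Σ (rowᵢ·colᵢ)/N² = (168·110 + 149·207)/317² = 0.49083
κ = (pₒ − pₑ)/(1 − pₑ) = (0.65300 − 0.49083)/(1 − 0.49083) = 0.3185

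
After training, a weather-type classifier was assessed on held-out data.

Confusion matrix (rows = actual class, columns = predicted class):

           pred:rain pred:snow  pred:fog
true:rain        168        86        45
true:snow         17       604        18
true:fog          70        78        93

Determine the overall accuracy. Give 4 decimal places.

0.7337

Accuracy = trace / total = (168+604+93=865) / 1179 = 865/1179 = 0.7337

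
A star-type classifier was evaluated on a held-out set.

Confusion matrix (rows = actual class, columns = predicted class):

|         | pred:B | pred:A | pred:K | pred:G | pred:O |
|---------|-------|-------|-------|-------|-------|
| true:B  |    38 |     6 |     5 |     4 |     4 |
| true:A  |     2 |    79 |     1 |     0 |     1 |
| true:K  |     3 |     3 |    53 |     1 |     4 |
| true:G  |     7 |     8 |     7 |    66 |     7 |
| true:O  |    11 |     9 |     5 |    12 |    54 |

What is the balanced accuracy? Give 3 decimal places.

0.747

Balanced accuracy = mean of per-class recall.
  B: recall = 38/57 = 0.6667
  A: recall = 79/83 = 0.9518
  K: recall = 53/64 = 0.8281
  G: recall = 66/95 = 0.6947
  O: recall = 54/91 = 0.5934
Mean = (0.6667 + 0.9518 + 0.8281 + 0.6947 + 0.5934) / 5 = 0.747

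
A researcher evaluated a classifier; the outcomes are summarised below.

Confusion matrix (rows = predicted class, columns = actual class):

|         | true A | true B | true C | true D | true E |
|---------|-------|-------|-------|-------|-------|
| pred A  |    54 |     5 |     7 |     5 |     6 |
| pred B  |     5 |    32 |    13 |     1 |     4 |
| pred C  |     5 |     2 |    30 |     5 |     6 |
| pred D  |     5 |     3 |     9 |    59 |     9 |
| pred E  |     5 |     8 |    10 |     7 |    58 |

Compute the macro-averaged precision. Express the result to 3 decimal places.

Per-class precision (TP/(TP+FP)):
  A: TP=54, FP=5+7+5+6=23 → 54/77 = 0.7013
  B: TP=32, FP=5+13+1+4=23 → 32/55 = 0.5818
  C: TP=30, FP=5+2+5+6=18 → 30/48 = 0.6250
  D: TP=59, FP=5+3+9+9=26 → 59/85 = 0.6941
  E: TP=58, FP=5+8+10+7=30 → 58/88 = 0.6591
Macro-precision = mean = (0.7013 + 0.5818 + 0.6250 + 0.6941 + 0.6591) / 5 = 0.652

0.652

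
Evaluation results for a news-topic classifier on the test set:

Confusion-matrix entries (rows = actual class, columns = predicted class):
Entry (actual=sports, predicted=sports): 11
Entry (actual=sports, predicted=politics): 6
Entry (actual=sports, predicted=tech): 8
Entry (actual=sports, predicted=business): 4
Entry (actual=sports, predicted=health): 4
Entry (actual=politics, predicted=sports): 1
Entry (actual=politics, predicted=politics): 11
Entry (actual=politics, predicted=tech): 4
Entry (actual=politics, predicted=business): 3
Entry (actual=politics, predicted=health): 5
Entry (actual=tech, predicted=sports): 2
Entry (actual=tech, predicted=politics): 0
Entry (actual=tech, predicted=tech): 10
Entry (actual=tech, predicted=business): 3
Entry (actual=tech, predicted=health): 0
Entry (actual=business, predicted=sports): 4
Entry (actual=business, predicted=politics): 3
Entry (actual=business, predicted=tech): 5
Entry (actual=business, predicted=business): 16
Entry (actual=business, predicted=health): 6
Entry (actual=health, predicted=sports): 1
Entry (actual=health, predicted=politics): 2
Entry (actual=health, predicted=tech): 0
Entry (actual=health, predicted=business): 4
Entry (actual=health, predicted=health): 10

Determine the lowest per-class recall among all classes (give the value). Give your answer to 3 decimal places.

Per-class recall (TP/(TP+FN)):
  sports: TP=11, FN=6+8+4+4=22 → 11/33 = 0.3333
  politics: TP=11, FN=1+4+3+5=13 → 11/24 = 0.4583
  tech: TP=10, FN=2+0+3+0=5 → 10/15 = 0.6667
  business: TP=16, FN=4+3+5+6=18 → 16/34 = 0.4706
  health: TP=10, FN=1+2+0+4=7 → 10/17 = 0.5882
Lowest is class 'sports' with recall = 0.333.

0.333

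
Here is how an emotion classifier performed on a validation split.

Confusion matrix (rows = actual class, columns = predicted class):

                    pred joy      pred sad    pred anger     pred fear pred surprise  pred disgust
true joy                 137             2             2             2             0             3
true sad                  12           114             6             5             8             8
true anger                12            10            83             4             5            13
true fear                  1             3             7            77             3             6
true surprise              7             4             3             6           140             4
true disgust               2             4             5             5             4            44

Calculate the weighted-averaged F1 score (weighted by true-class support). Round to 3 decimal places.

Per-class F1 score (2·TP/(2·TP+FP+FN)):
  joy: TP=137, FP=12+12+1+7+2=34, FN=2+2+2+0+3=9 → 274/317 = 0.8644
  sad: TP=114, FP=2+10+3+4+4=23, FN=12+6+5+8+8=39 → 228/290 = 0.7862
  anger: TP=83, FP=2+6+7+3+5=23, FN=12+10+4+5+13=44 → 166/233 = 0.7124
  fear: TP=77, FP=2+5+4+6+5=22, FN=1+3+7+3+6=20 → 154/196 = 0.7857
  surprise: TP=140, FP=0+8+5+3+4=20, FN=7+4+3+6+4=24 → 280/324 = 0.8642
  disgust: TP=44, FP=3+8+13+6+4=34, FN=2+4+5+5+4=20 → 88/142 = 0.6197
Weighted-F1 score = Σ (supportᵢ/N)·F1 scoreᵢ with N=751: (146/751)·0.8644 + (153/751)·0.7862 + (127/751)·0.7124 + (97/751)·0.7857 + (164/751)·0.8642 + (64/751)·0.6197 = 0.792

0.792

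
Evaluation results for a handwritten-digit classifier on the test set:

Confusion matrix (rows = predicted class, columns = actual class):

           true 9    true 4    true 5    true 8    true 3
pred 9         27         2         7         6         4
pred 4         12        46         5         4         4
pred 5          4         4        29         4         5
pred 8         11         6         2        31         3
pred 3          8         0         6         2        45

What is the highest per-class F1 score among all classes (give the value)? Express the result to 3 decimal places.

0.738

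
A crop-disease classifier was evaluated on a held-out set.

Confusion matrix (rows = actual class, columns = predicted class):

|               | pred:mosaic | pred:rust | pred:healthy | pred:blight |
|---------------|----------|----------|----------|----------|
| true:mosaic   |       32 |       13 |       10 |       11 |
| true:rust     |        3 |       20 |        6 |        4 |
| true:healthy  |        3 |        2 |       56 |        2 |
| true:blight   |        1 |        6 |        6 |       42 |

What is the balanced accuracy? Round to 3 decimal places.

0.686

Balanced accuracy = mean of per-class recall.
  mosaic: recall = 32/66 = 0.4848
  rust: recall = 20/33 = 0.6061
  healthy: recall = 56/63 = 0.8889
  blight: recall = 42/55 = 0.7636
Mean = (0.4848 + 0.6061 + 0.8889 + 0.7636) / 4 = 0.686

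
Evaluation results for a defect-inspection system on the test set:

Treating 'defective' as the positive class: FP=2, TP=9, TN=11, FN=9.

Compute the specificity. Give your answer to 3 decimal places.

Specificity = TN/(TN+FP) = 11/(11+2) = 0.846

0.846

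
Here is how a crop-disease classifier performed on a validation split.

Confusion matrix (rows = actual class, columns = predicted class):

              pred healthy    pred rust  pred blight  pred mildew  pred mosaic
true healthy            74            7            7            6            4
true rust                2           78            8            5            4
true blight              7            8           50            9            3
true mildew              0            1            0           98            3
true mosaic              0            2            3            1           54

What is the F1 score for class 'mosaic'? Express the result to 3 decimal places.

0.844

Take TP from the diagonal, FP from the rest of the 'mosaic' prediction marginal, FN from the rest of the 'mosaic' actual marginal.
F1 score = 2·TP/(2·TP+FP+FN).
mosaic: TP=54, FP=4+4+3+3=14, FN=0+2+3+1=6 → 108/128 = 0.8438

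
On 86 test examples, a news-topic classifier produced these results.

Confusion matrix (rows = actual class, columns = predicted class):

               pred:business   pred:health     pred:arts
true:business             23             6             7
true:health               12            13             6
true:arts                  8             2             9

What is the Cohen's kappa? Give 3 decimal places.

0.262

Observed agreement pₒ = trace/N = 45/86 = 0.5233
Expected agreement pₑ = Σ (rowᵢ·colᵢ)/N² = (36·43 + 31·21 + 19·22)/86² = 0.3538
κ = (pₒ − pₑ)/(1 − pₑ) = (0.5233 − 0.3538)/(1 − 0.3538) = 0.262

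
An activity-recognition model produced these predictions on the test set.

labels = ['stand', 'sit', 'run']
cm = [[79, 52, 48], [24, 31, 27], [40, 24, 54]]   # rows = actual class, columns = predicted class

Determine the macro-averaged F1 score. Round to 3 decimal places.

Per-class F1 score (2·TP/(2·TP+FP+FN)):
  stand: TP=79, FP=24+40=64, FN=52+48=100 → 158/322 = 0.4907
  sit: TP=31, FP=52+24=76, FN=24+27=51 → 62/189 = 0.3280
  run: TP=54, FP=48+27=75, FN=40+24=64 → 108/247 = 0.4372
Macro-F1 score = mean = (0.4907 + 0.3280 + 0.4372) / 3 = 0.419

0.419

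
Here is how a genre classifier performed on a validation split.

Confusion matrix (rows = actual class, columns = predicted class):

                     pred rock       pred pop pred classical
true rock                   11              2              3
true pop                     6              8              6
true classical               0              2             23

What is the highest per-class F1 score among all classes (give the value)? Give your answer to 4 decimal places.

0.8070

Per-class F1 score (2·TP/(2·TP+FP+FN)):
  rock: TP=11, FP=6+0=6, FN=2+3=5 → 22/33 = 0.66667
  pop: TP=8, FP=2+2=4, FN=6+6=12 → 16/32 = 0.50000
  classical: TP=23, FP=3+6=9, FN=0+2=2 → 46/57 = 0.80702
Highest is class 'classical' with F1 score = 0.8070.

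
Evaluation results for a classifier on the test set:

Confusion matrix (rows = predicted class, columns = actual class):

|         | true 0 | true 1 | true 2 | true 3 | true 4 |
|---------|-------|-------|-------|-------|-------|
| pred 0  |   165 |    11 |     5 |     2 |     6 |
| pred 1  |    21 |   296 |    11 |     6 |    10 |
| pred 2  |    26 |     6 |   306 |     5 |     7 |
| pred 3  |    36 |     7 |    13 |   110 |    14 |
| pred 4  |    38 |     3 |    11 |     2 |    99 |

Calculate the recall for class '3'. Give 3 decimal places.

0.880

Take TP from the diagonal, FP from the rest of the '3' prediction marginal, FN from the rest of the '3' actual marginal.
recall = TP/(TP+FN).
3: TP=110, FN=2+6+5+2=15 → 110/125 = 0.8800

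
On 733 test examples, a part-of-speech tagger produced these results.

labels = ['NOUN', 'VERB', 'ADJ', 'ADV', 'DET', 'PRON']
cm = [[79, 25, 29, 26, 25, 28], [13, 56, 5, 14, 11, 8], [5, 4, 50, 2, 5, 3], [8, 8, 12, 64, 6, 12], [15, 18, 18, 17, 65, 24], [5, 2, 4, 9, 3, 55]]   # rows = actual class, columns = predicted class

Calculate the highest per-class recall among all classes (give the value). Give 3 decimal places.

0.725

Per-class recall (TP/(TP+FN)):
  NOUN: TP=79, FN=25+29+26+25+28=133 → 79/212 = 0.3726
  VERB: TP=56, FN=13+5+14+11+8=51 → 56/107 = 0.5234
  ADJ: TP=50, FN=5+4+2+5+3=19 → 50/69 = 0.7246
  ADV: TP=64, FN=8+8+12+6+12=46 → 64/110 = 0.5818
  DET: TP=65, FN=15+18+18+17+24=92 → 65/157 = 0.4140
  PRON: TP=55, FN=5+2+4+9+3=23 → 55/78 = 0.7051
Highest is class 'ADJ' with recall = 0.725.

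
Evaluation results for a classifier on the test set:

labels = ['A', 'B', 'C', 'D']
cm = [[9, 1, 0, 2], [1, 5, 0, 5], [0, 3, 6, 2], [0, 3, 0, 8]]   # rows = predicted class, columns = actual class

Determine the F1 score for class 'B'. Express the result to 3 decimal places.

Take TP from the diagonal, FP from the rest of the 'B' prediction marginal, FN from the rest of the 'B' actual marginal.
F1 score = 2·TP/(2·TP+FP+FN).
B: TP=5, FP=1+0+5=6, FN=1+3+3=7 → 10/23 = 0.4348

0.435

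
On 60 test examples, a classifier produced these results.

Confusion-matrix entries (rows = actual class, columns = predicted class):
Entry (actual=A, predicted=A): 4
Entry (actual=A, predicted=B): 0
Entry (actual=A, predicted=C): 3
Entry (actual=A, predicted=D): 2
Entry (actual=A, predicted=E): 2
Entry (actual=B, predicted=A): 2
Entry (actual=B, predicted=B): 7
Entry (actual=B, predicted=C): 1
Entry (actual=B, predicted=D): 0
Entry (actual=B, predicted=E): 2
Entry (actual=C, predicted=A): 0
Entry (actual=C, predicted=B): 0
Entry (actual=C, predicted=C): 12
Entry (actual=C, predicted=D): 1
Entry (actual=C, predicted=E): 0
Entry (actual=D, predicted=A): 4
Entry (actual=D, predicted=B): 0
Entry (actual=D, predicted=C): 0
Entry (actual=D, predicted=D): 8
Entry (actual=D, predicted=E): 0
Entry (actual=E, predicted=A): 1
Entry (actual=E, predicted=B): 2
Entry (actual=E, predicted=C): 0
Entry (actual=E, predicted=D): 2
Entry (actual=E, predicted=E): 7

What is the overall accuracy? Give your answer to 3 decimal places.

Accuracy = trace / total = (4+7+12+8+7=38) / 60 = 38/60 = 0.633

0.633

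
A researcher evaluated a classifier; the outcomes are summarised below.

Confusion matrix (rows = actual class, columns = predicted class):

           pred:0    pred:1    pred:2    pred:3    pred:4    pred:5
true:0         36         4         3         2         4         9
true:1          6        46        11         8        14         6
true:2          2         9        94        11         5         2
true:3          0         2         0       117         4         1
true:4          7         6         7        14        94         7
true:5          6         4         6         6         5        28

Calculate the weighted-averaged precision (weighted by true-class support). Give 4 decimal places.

0.7043

Per-class precision (TP/(TP+FP)):
  0: TP=36, FP=6+2+0+7+6=21 → 36/57 = 0.63158
  1: TP=46, FP=4+9+2+6+4=25 → 46/71 = 0.64789
  2: TP=94, FP=3+11+0+7+6=27 → 94/121 = 0.77686
  3: TP=117, FP=2+8+11+14+6=41 → 117/158 = 0.74051
  4: TP=94, FP=4+14+5+4+5=32 → 94/126 = 0.74603
  5: TP=28, FP=9+6+2+1+7=25 → 28/53 = 0.52830
Weighted-precision = Σ (supportᵢ/N)·precisionᵢ with N=586: (58/586)·0.63158 + (91/586)·0.64789 + (123/586)·0.77686 + (124/586)·0.74051 + (135/586)·0.74603 + (55/586)·0.52830 = 0.7043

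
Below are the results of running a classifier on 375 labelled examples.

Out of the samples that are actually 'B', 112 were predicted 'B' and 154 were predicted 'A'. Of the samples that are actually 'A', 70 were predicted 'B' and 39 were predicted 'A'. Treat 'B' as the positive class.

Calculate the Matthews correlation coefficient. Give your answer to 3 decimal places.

-0.201

MCC = (TP·TN − FP·FN) / √((TP+FP)(TP+FN)(TN+FP)(TN+FN))
Numerator = 112·39 − 70·154 = -6412
Denominator = √(182·266·109·193) = √1018443244 = 31913.0576
MCC = -6412 / 31913.0576 = -0.201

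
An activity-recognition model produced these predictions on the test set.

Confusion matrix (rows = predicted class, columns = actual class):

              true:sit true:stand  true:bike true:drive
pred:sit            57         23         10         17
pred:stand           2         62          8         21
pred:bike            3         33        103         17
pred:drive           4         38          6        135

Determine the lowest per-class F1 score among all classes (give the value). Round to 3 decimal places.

0.498

Per-class F1 score (2·TP/(2·TP+FP+FN)):
  sit: TP=57, FP=23+10+17=50, FN=2+3+4=9 → 114/173 = 0.6590
  stand: TP=62, FP=2+8+21=31, FN=23+33+38=94 → 124/249 = 0.4980
  bike: TP=103, FP=3+33+17=53, FN=10+8+6=24 → 206/283 = 0.7279
  drive: TP=135, FP=4+38+6=48, FN=17+21+17=55 → 270/373 = 0.7239
Lowest is class 'stand' with F1 score = 0.498.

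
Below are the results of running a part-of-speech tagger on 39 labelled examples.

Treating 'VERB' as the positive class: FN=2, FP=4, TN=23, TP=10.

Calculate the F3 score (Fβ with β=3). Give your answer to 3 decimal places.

0.820

Fβ = (1+β²)·TP / ((1+β²)·TP + β²·FN + FP), with β²=9
= 10·10 / (10·10 + 9·2 + 4) = 0.820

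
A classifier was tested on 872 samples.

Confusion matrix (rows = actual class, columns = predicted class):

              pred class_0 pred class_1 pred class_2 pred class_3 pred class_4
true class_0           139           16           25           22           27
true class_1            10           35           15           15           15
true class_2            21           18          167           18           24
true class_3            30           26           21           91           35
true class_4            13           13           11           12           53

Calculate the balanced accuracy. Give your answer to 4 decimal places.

0.5274

Balanced accuracy = mean of per-class recall.
  class_0: recall = 139/229 = 0.60699
  class_1: recall = 35/90 = 0.38889
  class_2: recall = 167/248 = 0.67339
  class_3: recall = 91/203 = 0.44828
  class_4: recall = 53/102 = 0.51961
Mean = (0.60699 + 0.38889 + 0.67339 + 0.44828 + 0.51961) / 5 = 0.5274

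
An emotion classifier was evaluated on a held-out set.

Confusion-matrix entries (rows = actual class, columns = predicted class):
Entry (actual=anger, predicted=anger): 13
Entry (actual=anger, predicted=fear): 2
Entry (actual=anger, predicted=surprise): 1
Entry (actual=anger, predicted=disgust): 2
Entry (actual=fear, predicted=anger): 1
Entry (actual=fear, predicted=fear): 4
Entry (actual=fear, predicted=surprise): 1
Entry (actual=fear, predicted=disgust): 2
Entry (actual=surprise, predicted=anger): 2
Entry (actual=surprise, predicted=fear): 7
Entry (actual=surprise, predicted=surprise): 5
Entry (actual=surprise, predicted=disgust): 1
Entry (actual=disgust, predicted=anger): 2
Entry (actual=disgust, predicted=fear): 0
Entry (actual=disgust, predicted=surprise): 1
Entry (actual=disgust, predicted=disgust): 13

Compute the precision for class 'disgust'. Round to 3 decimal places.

One-vs-rest for 'disgust': TP = diagonal; FP = other classes predicted 'disgust'; FN = 'disgust' predicted as other.
precision = TP/(TP+FP).
disgust: TP=13, FP=2+2+1=5 → 13/18 = 0.7222

0.722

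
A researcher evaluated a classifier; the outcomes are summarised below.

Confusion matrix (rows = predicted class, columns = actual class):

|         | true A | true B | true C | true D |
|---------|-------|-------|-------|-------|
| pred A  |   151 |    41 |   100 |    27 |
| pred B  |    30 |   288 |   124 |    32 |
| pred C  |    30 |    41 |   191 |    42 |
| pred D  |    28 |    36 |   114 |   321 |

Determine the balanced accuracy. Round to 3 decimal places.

0.616

Balanced accuracy = mean of per-class recall.
  A: recall = 151/239 = 0.6318
  B: recall = 288/406 = 0.7094
  C: recall = 191/529 = 0.3611
  D: recall = 321/422 = 0.7607
Mean = (0.6318 + 0.7094 + 0.3611 + 0.7607) / 4 = 0.616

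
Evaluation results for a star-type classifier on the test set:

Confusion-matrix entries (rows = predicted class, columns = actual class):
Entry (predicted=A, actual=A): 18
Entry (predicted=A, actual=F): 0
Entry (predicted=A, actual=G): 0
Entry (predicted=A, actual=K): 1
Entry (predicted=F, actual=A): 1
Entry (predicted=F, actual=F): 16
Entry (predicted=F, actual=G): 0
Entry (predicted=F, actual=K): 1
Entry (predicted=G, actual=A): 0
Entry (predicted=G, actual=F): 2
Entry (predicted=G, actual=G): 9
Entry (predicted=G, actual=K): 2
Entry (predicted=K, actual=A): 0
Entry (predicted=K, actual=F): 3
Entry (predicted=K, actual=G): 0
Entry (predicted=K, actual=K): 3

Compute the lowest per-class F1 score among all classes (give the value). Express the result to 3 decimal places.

Per-class F1 score (2·TP/(2·TP+FP+FN)):
  A: TP=18, FP=0+0+1=1, FN=1+0+0=1 → 36/38 = 0.9474
  F: TP=16, FP=1+0+1=2, FN=0+2+3=5 → 32/39 = 0.8205
  G: TP=9, FP=0+2+2=4, FN=0+0+0=0 → 18/22 = 0.8182
  K: TP=3, FP=0+3+0=3, FN=1+1+2=4 → 6/13 = 0.4615
Lowest is class 'K' with F1 score = 0.462.

0.462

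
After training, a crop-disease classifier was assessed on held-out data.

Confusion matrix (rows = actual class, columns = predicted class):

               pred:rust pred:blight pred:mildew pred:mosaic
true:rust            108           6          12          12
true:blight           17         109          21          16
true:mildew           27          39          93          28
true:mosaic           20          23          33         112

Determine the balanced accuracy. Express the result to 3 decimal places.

Balanced accuracy = mean of per-class recall.
  rust: recall = 108/138 = 0.7826
  blight: recall = 109/163 = 0.6687
  mildew: recall = 93/187 = 0.4973
  mosaic: recall = 112/188 = 0.5957
Mean = (0.7826 + 0.6687 + 0.4973 + 0.5957) / 4 = 0.636

0.636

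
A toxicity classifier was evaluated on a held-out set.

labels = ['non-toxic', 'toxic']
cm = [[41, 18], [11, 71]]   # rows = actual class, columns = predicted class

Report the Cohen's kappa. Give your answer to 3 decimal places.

0.570

Observed agreement pₒ = trace/N = 112/141 = 0.7943
Expected agreement pₑ = Σ (rowᵢ·colᵢ)/N² = (59·52 + 82·89)/141² = 0.5214
κ = (pₒ − pₑ)/(1 − pₑ) = (0.7943 − 0.5214)/(1 − 0.5214) = 0.570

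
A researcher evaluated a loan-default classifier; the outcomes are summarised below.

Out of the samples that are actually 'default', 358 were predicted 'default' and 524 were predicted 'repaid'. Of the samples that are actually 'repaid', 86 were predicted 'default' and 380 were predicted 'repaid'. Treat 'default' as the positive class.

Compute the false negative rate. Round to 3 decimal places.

FNR = FN/(FN+TP) = 524/(524+358) = 0.594

0.594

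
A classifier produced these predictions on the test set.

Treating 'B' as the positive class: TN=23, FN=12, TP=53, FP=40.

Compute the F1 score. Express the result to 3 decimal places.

0.671

Precision = TP/(TP+FP) = 53/93 = 0.5699
Recall = TP/(TP+FN) = 53/65 = 0.8154
F1 = 2·TP/(2·TP+FP+FN) = 106/158 = 0.671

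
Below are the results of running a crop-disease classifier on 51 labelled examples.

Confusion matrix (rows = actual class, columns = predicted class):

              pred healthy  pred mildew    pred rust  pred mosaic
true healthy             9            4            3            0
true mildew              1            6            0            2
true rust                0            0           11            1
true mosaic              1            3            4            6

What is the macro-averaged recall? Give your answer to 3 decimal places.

Per-class recall (TP/(TP+FN)):
  healthy: TP=9, FN=4+3+0=7 → 9/16 = 0.5625
  mildew: TP=6, FN=1+0+2=3 → 6/9 = 0.6667
  rust: TP=11, FN=0+0+1=1 → 11/12 = 0.9167
  mosaic: TP=6, FN=1+3+4=8 → 6/14 = 0.4286
Macro-recall = mean = (0.5625 + 0.6667 + 0.9167 + 0.4286) / 4 = 0.644

0.644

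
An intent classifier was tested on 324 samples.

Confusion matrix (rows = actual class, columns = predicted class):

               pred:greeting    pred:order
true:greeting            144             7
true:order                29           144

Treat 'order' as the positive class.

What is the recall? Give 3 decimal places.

0.832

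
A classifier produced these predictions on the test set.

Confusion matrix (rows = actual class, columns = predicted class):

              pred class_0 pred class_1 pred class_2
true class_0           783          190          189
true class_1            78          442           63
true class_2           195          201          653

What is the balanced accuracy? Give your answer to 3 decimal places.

Balanced accuracy = mean of per-class recall.
  class_0: recall = 783/1162 = 0.6738
  class_1: recall = 442/583 = 0.7581
  class_2: recall = 653/1049 = 0.6225
Mean = (0.6738 + 0.7581 + 0.6225) / 3 = 0.685

0.685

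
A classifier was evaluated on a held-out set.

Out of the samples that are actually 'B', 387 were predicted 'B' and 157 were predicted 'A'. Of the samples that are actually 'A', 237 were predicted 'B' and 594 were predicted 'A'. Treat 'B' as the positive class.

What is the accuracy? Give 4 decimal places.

0.7135

Accuracy = (TP+TN)/N = (387+594)/1375 = 0.7135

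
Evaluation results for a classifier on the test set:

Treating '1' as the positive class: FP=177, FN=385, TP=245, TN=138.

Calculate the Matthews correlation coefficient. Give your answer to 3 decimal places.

-0.164

MCC = (TP·TN − FP·FN) / √((TP+FP)(TP+FN)(TN+FP)(TN+FN))
Numerator = 245·138 − 177·385 = -34335
Denominator = √(422·630·315·523) = √43799105700 = 209282.3588
MCC = -34335 / 209282.3588 = -0.164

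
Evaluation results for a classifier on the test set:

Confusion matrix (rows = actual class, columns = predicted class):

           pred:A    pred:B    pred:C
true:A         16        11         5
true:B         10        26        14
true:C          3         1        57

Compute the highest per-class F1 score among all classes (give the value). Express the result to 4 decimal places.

0.8321

Per-class F1 score (2·TP/(2·TP+FP+FN)):
  A: TP=16, FP=10+3=13, FN=11+5=16 → 32/61 = 0.52459
  B: TP=26, FP=11+1=12, FN=10+14=24 → 52/88 = 0.59091
  C: TP=57, FP=5+14=19, FN=3+1=4 → 114/137 = 0.83212
Highest is class 'C' with F1 score = 0.8321.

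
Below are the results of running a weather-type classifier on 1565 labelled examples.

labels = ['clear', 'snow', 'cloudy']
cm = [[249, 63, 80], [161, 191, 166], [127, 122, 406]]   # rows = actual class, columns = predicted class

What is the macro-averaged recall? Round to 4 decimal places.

0.5413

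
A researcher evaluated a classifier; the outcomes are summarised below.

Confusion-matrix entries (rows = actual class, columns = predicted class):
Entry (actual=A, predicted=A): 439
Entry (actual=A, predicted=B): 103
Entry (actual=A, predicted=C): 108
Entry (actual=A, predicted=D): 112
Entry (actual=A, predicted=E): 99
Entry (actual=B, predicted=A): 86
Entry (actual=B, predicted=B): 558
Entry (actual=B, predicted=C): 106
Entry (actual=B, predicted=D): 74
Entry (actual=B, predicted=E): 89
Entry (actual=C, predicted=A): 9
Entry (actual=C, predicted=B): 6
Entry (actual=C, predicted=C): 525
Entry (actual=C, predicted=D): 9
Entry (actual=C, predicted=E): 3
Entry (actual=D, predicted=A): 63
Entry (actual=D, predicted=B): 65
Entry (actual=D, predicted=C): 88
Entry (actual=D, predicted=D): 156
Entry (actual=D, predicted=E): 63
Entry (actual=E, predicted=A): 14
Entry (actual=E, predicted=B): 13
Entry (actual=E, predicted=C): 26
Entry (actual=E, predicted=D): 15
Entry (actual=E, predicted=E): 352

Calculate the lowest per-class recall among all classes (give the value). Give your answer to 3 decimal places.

Per-class recall (TP/(TP+FN)):
  A: TP=439, FN=103+108+112+99=422 → 439/861 = 0.5099
  B: TP=558, FN=86+106+74+89=355 → 558/913 = 0.6112
  C: TP=525, FN=9+6+9+3=27 → 525/552 = 0.9511
  D: TP=156, FN=63+65+88+63=279 → 156/435 = 0.3586
  E: TP=352, FN=14+13+26+15=68 → 352/420 = 0.8381
Lowest is class 'D' with recall = 0.359.

0.359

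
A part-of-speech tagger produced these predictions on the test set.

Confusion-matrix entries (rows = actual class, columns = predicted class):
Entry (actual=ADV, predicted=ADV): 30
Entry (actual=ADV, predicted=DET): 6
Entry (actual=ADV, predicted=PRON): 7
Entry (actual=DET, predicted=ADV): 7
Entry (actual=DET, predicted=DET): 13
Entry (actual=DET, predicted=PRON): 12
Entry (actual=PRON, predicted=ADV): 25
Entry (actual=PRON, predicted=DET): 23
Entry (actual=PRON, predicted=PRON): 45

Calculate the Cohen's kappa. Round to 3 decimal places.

Observed agreement pₒ = trace/N = 88/168 = 0.5238
Expected agreement pₑ = Σ (rowᵢ·colᵢ)/N² = (43·62 + 32·42 + 93·64)/168² = 0.3530
κ = (pₒ − pₑ)/(1 − pₑ) = (0.5238 − 0.3530)/(1 − 0.3530) = 0.264

0.264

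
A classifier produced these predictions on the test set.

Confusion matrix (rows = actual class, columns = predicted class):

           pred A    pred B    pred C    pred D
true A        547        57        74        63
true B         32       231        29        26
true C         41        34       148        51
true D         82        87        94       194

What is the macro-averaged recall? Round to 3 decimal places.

0.607

Per-class recall (TP/(TP+FN)):
  A: TP=547, FN=57+74+63=194 → 547/741 = 0.7382
  B: TP=231, FN=32+29+26=87 → 231/318 = 0.7264
  C: TP=148, FN=41+34+51=126 → 148/274 = 0.5401
  D: TP=194, FN=82+87+94=263 → 194/457 = 0.4245
Macro-recall = mean = (0.7382 + 0.7264 + 0.5401 + 0.4245) / 4 = 0.607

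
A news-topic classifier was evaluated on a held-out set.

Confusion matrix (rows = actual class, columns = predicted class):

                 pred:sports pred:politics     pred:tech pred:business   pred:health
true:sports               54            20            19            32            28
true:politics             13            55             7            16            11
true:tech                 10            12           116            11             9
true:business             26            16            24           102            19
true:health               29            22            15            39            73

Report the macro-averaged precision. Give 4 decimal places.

Per-class precision (TP/(TP+FP)):
  sports: TP=54, FP=13+10+26+29=78 → 54/132 = 0.40909
  politics: TP=55, FP=20+12+16+22=70 → 55/125 = 0.44000
  tech: TP=116, FP=19+7+24+15=65 → 116/181 = 0.64088
  business: TP=102, FP=32+16+11+39=98 → 102/200 = 0.51000
  health: TP=73, FP=28+11+9+19=67 → 73/140 = 0.52143
Macro-precision = mean = (0.40909 + 0.44000 + 0.64088 + 0.51000 + 0.52143) / 5 = 0.5043

0.5043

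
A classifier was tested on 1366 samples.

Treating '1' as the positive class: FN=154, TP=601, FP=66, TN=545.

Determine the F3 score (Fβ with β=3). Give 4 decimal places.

0.8054

Fβ = (1+β²)·TP / ((1+β²)·TP + β²·FN + FP), with β²=9
= 10·601 / (10·601 + 9·154 + 66) = 0.8054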